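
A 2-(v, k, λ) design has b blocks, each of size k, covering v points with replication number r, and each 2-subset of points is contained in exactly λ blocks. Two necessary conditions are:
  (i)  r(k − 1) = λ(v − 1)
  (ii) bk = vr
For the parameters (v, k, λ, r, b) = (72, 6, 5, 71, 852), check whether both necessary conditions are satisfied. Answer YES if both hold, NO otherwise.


Condition (i): r(k − 1) = 71·5 = 355; λ(v − 1) = 5·71 = 355. Match? YES.
Condition (ii): bk = 852·6 = 5112; vr = 72·71 = 5112. Match? YES.
Both conditions hold? YES.

YES


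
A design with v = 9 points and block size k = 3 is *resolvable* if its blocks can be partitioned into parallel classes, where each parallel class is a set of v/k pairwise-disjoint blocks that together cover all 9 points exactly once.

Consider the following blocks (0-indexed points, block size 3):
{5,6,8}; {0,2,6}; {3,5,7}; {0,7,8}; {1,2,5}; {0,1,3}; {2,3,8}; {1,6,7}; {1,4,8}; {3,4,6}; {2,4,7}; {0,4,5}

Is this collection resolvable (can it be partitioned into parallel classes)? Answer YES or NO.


v = 9, block size k = 3, number of blocks = 12.
For resolvability, blocks must partition into parallel classes of size v/k = 3.
Total blocks must therefore be a multiple of 3: 12 = 3·4 + 0 ⇒ divisible ✓.
Greedy packing gives 4 candidate class(es). Each should be a full parallel class (size 3, covers all 9 points).
  Class 1 (3 blocks): {5,6,8}; {0,1,3}; {2,4,7}. Points covered: [0, 1, 2, 3, 4, 5, 6, 7, 8].
  Class 2 (3 blocks): {0,2,6}; {3,5,7}; {1,4,8}. Points covered: [0, 1, 2, 3, 4, 5, 6, 7, 8].
  Class 3 (3 blocks): {0,7,8}; {1,2,5}; {3,4,6}. Points covered: [0, 1, 2, 3, 4, 5, 6, 7, 8].
  Class 4 (3 blocks): {2,3,8}; {1,6,7}; {0,4,5}. Points covered: [0, 1, 2, 3, 4, 5, 6, 7, 8].
All classes full (size 3)? YES. All classes cover every point? YES.
Resolvable? YES.

YES


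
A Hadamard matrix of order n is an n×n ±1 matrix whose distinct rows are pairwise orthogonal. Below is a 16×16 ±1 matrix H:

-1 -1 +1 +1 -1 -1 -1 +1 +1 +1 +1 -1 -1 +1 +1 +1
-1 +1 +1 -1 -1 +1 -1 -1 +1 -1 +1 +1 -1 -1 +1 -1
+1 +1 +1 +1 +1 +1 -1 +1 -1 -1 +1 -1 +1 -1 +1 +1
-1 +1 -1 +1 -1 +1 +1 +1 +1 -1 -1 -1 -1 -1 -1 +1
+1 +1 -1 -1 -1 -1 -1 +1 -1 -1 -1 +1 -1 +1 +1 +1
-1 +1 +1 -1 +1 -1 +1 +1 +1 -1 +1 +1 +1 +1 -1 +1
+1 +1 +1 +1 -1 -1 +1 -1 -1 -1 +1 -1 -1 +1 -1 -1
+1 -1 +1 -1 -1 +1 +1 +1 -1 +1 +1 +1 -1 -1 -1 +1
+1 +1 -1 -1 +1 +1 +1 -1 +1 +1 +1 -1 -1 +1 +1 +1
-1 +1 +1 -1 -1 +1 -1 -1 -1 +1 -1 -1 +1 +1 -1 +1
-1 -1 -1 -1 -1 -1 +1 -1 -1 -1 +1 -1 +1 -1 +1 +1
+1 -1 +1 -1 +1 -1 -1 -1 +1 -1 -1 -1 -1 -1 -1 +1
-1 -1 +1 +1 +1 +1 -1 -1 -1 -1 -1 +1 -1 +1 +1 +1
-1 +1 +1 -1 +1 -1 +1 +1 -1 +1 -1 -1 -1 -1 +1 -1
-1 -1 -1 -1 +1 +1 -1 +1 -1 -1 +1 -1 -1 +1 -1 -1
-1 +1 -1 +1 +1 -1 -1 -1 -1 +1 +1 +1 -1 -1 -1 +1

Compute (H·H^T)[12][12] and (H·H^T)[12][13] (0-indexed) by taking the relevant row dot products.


Row 12 of H: [-1, -1, 1, 1, 1, 1, -1, -1, -1, -1, -1, 1, -1, 1, 1, 1].
Row 13 of H: [-1, 1, 1, -1, 1, -1, 1, 1, -1, 1, -1, -1, -1, -1, 1, -1].
(H·H^T)[12][12] = Σ_j H[12][j]·H[12][j] = (-1)² + (-1)² + (1)² + (1)² + (1)² + (1)² + (-1)² + (-1)² + (-1)² + (-1)² + (-1)² + (1)² + (-1)² + (1)² + (1)² + (1)² = 1 + 1 + 1 + 1 + 1 + 1 + 1 + 1 + 1 + 1 + 1 + 1 + 1 + 1 + 1 + 1 = 16.
(H·H^T)[12][13] = Σ_j H[12][j]·H[13][j] = (-1)·(-1) + (-1)·(1) + (1)·(1) + (1)·(-1) + (1)·(1) + (1)·(-1) + (-1)·(1) + (-1)·(1) + (-1)·(-1) + (-1)·(1) + (-1)·(-1) + (1)·(-1) + (-1)·(-1) + (1)·(-1) + (1)·(1) + (1)·(-1) = 1 + -1 + 1 + -1 + 1 + -1 + -1 + -1 + 1 + -1 + 1 + -1 + 1 + -1 + 1 + -1 = -2.
Rows 12 and 13 are not orthogonal (dot product = -2 ≠ 0), so H is not a Hadamard matrix.

(12,12) entry = 16; (12,13) entry = -2.


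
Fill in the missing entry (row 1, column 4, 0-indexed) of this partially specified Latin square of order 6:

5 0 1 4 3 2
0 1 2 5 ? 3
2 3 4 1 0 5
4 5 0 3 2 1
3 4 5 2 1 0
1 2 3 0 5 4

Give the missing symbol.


Row 1 contains symbols [0, 1, 2, 3, 5] — missing [4].
Column 4 contains symbols [0, 1, 2, 3, 5] — missing [4].
The missing symbol must appear in both missing sets; intersection = [4].
Therefore the hidden value is 4.

Missing value = 4.


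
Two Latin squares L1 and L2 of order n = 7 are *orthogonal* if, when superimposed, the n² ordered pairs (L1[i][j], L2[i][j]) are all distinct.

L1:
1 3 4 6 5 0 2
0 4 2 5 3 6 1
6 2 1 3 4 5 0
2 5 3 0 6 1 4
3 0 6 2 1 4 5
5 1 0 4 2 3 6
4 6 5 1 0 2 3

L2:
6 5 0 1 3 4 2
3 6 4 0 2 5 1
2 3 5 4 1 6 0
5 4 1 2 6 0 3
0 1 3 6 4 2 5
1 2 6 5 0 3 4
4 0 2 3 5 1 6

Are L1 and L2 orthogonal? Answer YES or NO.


Form the n² = 49 superimposed pairs (L1[i][j], L2[i][j]), row by row (rows and columns indexed from 0):
row 0: (1,6) (3,5) (4,0) (6,1) (5,3) (0,4) (2,2)
row 1: (0,3) (4,6) (2,4) (5,0) (3,2) (6,5) (1,1)
row 2: (6,2) (2,3) (1,5) (3,4) (4,1) (5,6) (0,0)
row 3: (2,5) (5,4) (3,1) (0,2) (6,6) (1,0) (4,3)
row 4: (3,0) (0,1) (6,3) (2,6) (1,4) (4,2) (5,5)
row 5: (5,1) (1,2) (0,6) (4,5) (2,0) (3,3) (6,4)
row 6: (4,4) (6,0) (5,2) (1,3) (0,5) (2,1) (3,6)
Orthogonality requires all 49 pairs distinct.
Check by first coordinate: for each symbol s of L1, list the L2 entries in the n cells where L1 = s; they must all differ.
  L1 = 0: L2 entries (in reading order) 4, 3, 0, 2, 1, 6, 5 — all 7 distinct ✓
  L1 = 1: L2 entries (in reading order) 6, 1, 5, 0, 4, 2, 3 — all 7 distinct ✓
  L1 = 2: L2 entries (in reading order) 2, 4, 3, 5, 6, 0, 1 — all 7 distinct ✓
  L1 = 3: L2 entries (in reading order) 5, 2, 4, 1, 0, 3, 6 — all 7 distinct ✓
  L1 = 4: L2 entries (in reading order) 0, 6, 1, 3, 2, 5, 4 — all 7 distinct ✓
  L1 = 5: L2 entries (in reading order) 3, 0, 6, 4, 5, 1, 2 — all 7 distinct ✓
  L1 = 6: L2 entries (in reading order) 1, 5, 2, 6, 3, 4, 0 — all 7 distinct ✓
Every symbol of L1 meets every symbol of L2 exactly once, so all 49 pairs are distinct (49 of 49).
Conclusion: YES.

YES


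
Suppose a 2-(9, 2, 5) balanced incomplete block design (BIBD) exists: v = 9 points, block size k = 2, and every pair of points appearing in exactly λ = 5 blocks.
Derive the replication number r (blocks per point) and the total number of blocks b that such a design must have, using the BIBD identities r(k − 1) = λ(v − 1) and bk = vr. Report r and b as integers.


Any 2-(v, k, λ) BIBD satisfies two necessary conditions:
  (i)  Each point sits in r blocks, and counting incidences through any fixed point gives r(k − 1) = λ(v − 1), so r = λ(v − 1)/(k − 1).
  (ii) Total incidences bk = vr, so b = vr/k.
Step 1: r = λ(v − 1)/(k − 1) = 5·(9 − 1)/(2 − 1) = 5·8/1 = 40/1 = 40.
Step 2: b = vr/k = 9·40/2 = 360/2 = 180.
Check integrality: r = 40 ∈ Z ✓, b = 180 ∈ Z ✓.
(These identities are necessary conditions: they determine r and b for any design with these parameters, but do not by themselves prove that one exists.)

r = 40, b = 180.


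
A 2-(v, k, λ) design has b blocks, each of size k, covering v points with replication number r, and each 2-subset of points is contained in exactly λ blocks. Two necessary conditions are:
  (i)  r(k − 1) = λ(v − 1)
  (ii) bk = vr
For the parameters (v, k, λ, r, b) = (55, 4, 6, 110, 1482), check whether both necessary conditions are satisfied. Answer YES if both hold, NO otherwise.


Condition (i): r(k − 1) = 110·3 = 330; λ(v − 1) = 6·54 = 324. Match? NO.
Condition (ii): bk = 1482·4 = 5928; vr = 55·110 = 6050. Match? NO.
Both conditions hold? NO.

NO


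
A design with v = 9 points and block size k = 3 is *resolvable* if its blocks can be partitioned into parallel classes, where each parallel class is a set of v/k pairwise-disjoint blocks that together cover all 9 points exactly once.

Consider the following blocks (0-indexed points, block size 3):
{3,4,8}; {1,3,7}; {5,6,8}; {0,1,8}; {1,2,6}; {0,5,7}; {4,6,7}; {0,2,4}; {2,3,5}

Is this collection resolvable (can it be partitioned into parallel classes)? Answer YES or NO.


v = 9, block size k = 3, number of blocks = 9.
For resolvability, blocks must partition into parallel classes of size v/k = 3.
Total blocks must therefore be a multiple of 3: 9 = 3·3 + 0 ⇒ divisible ✓.
Greedy packing gives 3 candidate class(es). Each should be a full parallel class (size 3, covers all 9 points).
  Class 1 (3 blocks): {3,4,8}; {1,2,6}; {0,5,7}. Points covered: [0, 1, 2, 3, 4, 5, 6, 7, 8].
  Class 2 (3 blocks): {1,3,7}; {5,6,8}; {0,2,4}. Points covered: [0, 1, 2, 3, 4, 5, 6, 7, 8].
  Class 3 (3 blocks): {0,1,8}; {4,6,7}; {2,3,5}. Points covered: [0, 1, 2, 3, 4, 5, 6, 7, 8].
All classes full (size 3)? YES. All classes cover every point? YES.
Resolvable? YES.

YES


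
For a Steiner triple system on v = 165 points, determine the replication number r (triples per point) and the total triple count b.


An STS(v) is a 2-(v, 3, 1) BIBD: block size k = 3, λ = 1.
Replication: r(k − 1) = λ(v − 1) ⇒ r·2 = 165 − 1 = 164 ⇒ r = 82.
Block count: b = v(v − 1)/6 = 165·164/6 = 27060/6 = 4510.

r = 82, b = 4510.


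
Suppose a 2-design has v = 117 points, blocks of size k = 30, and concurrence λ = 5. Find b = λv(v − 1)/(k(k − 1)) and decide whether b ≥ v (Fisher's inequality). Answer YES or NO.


r = λ(v − 1)/(k − 1) = 5·116/29 = 20.
b = vr/k = 117·20/30 = 78.
Fisher's inequality: b ≥ v ⇔ 78 ≥ 117? NO.

NO


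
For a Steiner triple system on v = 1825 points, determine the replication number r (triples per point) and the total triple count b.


An STS(v) is a 2-(v, 3, 1) BIBD: block size k = 3, λ = 1.
Replication: r(k − 1) = λ(v − 1) ⇒ r·2 = 1825 − 1 = 1824 ⇒ r = 912.
Block count: b = v(v − 1)/6 = 1825·1824/6 = 3328800/6 = 554800.
(Check via bk = vr: 554800·3 = 1664400 = 1825·912 = 1664400 ✓.)

r = 912, b = 554800.


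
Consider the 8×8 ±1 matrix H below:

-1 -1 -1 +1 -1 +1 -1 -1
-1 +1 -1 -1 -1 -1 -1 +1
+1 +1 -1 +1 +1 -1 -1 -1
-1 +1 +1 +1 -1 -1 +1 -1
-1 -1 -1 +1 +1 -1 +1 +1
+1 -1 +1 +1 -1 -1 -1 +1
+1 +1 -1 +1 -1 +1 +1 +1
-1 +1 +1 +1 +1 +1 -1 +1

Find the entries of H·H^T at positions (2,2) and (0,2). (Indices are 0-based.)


Row 0 of H: [-1, -1, -1, 1, -1, 1, -1, -1].
Row 2 of H: [1, 1, -1, 1, 1, -1, -1, -1].
(H·H^T)[2][2] = Σ_j H[2][j]·H[2][j] = (1)² + (1)² + (-1)² + (1)² + (1)² + (-1)² + (-1)² + (-1)² = 1 + 1 + 1 + 1 + 1 + 1 + 1 + 1 = 8.
(H·H^T)[0][2] = Σ_j H[0][j]·H[2][j] = (-1)·(1) + (-1)·(1) + (-1)·(-1) + (1)·(1) + (-1)·(1) + (1)·(-1) + (-1)·(-1) + (-1)·(-1) = -1 + -1 + 1 + 1 + -1 + -1 + 1 + 1 = 0.
So rows 0 and 2 are orthogonal; the diagonal entry equals n = 8.

(2,2) entry = 8; (0,2) entry = 0.


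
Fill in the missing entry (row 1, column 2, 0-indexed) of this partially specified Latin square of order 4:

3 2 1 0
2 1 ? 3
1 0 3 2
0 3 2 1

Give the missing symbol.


Row 1 contains symbols [1, 2, 3] — missing [0].
Column 2 contains symbols [1, 2, 3] — missing [0].
The missing symbol must appear in both missing sets; intersection = [0].
Therefore the hidden value is 0.

Missing value = 0.


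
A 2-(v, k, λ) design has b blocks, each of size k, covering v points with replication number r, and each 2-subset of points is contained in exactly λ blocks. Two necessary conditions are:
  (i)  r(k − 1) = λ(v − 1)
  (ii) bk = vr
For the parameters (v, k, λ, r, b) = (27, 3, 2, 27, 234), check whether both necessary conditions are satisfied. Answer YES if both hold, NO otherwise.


Condition (i): r(k − 1) = 27·2 = 54; λ(v − 1) = 2·26 = 52. Match? NO.
Condition (ii): bk = 234·3 = 702; vr = 27·27 = 729. Match? NO.
Both conditions hold? NO.

NO


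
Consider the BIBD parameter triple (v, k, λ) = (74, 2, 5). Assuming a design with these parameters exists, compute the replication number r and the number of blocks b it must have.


Any 2-(v, k, λ) BIBD satisfies two necessary conditions:
  (i)  Each point sits in r blocks, and counting incidences through any fixed point gives r(k − 1) = λ(v − 1), so r = λ(v − 1)/(k − 1).
  (ii) Total incidences bk = vr, so b = vr/k.
Step 1: r = λ(v − 1)/(k − 1) = 5·(74 − 1)/(2 − 1) = 5·73/1 = 365/1 = 365.
Step 2: b = vr/k = 74·365/2 = 27010/2 = 13505.
Check integrality: r = 365 ∈ Z ✓, b = 13505 ∈ Z ✓.
(These identities are necessary conditions: they determine r and b for any design with these parameters, but do not by themselves prove that one exists.)

r = 365, b = 13505.


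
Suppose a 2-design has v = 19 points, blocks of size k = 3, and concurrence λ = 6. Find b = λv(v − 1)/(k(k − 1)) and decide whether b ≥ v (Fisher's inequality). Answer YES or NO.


b = λv(v − 1)/(k(k − 1)) = 6·19·18/(3·2) = 2052/6 = 342.
Compare with v = 19: b ≥ v, so Fisher's inequality holds.

YES


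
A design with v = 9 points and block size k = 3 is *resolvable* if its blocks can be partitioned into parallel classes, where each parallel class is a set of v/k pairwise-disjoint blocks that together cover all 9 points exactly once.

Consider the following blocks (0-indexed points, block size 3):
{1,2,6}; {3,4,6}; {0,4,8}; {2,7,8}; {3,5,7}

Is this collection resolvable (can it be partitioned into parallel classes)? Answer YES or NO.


v = 9, block size k = 3, number of blocks = 5.
For resolvability, blocks must partition into parallel classes of size v/k = 3.
Total blocks must therefore be a multiple of 3: 5 = 3·1 + 2 ⇒ not divisible ✗.
Resolvable? NO.

NO


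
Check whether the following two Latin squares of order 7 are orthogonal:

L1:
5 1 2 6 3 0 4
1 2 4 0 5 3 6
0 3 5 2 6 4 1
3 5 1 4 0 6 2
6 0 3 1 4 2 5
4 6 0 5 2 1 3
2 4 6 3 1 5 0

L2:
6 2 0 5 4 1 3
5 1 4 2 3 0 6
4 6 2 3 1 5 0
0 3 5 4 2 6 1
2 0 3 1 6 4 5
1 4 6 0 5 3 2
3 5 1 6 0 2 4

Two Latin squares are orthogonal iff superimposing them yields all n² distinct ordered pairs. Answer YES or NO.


Form the n² = 49 superimposed pairs (L1[i][j], L2[i][j]), row by row (rows and columns indexed from 0):
row 0: (5,6) (1,2) (2,0) (6,5) (3,4) (0,1) (4,3)
row 1: (1,5) (2,1) (4,4) (0,2) (5,3) (3,0) (6,6)
row 2: (0,4) (3,6) (5,2) (2,3) (6,1) (4,5) (1,0)
row 3: (3,0) (5,3) (1,5) (4,4) (0,2) (6,6) (2,1)
row 4: (6,2) (0,0) (3,3) (1,1) (4,6) (2,4) (5,5)
row 5: (4,1) (6,4) (0,6) (5,0) (2,5) (1,3) (3,2)
row 6: (2,3) (4,5) (6,1) (3,6) (1,0) (5,2) (0,4)
Orthogonality requires all 49 pairs distinct.
But the pair (3,0) repeats: cell (1,5) has L1 = 3, L2 = 0, and cell (3,0) has L1 = 3, L2 = 0.
A repeated pair means some other pair never occurs (only 35 distinct pairs out of 49), so the squares are not orthogonal.
Conclusion: NO.

NO


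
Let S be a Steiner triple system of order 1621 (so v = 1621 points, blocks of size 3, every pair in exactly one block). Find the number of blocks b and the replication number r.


An STS(v) is a 2-(v, 3, 1) BIBD: block size k = 3, λ = 1.
Replication: r(k − 1) = λ(v − 1) ⇒ r·2 = 1621 − 1 = 1620 ⇒ r = 810.
Block count: bk = vr ⇒ b·3 = 1621·810 = 1313010 ⇒ b = 437670.
(Check via b = v(v − 1)/6 = 1621·1620/6 = 2626020/6 = 437670.)

r = 810, b = 437670.


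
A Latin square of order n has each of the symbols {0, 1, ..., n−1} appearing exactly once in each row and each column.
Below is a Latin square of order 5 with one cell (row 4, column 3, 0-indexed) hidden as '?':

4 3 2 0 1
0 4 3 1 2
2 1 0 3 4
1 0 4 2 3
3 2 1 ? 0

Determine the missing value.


Row 4 contains symbols [0, 1, 2, 3] — missing [4].
Column 3 contains symbols [0, 1, 2, 3] — missing [4].
The missing symbol must appear in both missing sets; intersection = [4].
Therefore the hidden value is 4.

Missing value = 4.


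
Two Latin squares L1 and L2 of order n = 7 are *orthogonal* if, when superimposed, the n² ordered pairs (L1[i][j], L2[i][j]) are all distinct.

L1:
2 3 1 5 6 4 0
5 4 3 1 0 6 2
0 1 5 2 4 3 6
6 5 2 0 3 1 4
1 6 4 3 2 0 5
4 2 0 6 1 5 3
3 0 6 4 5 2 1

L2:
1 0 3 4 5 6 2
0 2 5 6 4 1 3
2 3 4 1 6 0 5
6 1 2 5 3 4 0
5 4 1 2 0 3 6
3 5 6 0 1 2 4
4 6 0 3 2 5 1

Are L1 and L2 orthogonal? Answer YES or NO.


Form the n² = 49 superimposed pairs (L1[i][j], L2[i][j]), row by row (rows and columns indexed from 0):
row 0: (2,1) (3,0) (1,3) (5,4) (6,5) (4,6) (0,2)
row 1: (5,0) (4,2) (3,5) (1,6) (0,4) (6,1) (2,3)
row 2: (0,2) (1,3) (5,4) (2,1) (4,6) (3,0) (6,5)
row 3: (6,6) (5,1) (2,2) (0,5) (3,3) (1,4) (4,0)
row 4: (1,5) (6,4) (4,1) (3,2) (2,0) (0,3) (5,6)
row 5: (4,3) (2,5) (0,6) (6,0) (1,1) (5,2) (3,4)
row 6: (3,4) (0,6) (6,0) (4,3) (5,2) (2,5) (1,1)
Orthogonality requires all 49 pairs distinct.
But the pair (0,2) repeats: cell (0,6) has L1 = 0, L2 = 2, and cell (2,0) has L1 = 0, L2 = 2.
A repeated pair means some other pair never occurs (only 35 distinct pairs out of 49), so the squares are not orthogonal.
Conclusion: NO.

NO


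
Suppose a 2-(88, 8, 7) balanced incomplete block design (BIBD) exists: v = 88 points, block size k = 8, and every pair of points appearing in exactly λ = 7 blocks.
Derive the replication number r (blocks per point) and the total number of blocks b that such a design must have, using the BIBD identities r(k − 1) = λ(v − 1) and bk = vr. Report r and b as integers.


Any 2-(v, k, λ) BIBD satisfies two necessary conditions:
  (i)  Each point sits in r blocks, and counting incidences through any fixed point gives r(k − 1) = λ(v − 1), so r = λ(v − 1)/(k − 1).
  (ii) Total incidences bk = vr, so b = vr/k.
Step 1: r = λ(v − 1)/(k − 1) = 7·(88 − 1)/(8 − 1) = 7·87/7 = 609/7 = 87.
Step 2: b = vr/k = 88·87/8 = 7656/8 = 957.
Check integrality: r = 87 ∈ Z ✓, b = 957 ∈ Z ✓.
(These identities are necessary conditions: they determine r and b for any design with these parameters, but do not by themselves prove that one exists.)

r = 87, b = 957.


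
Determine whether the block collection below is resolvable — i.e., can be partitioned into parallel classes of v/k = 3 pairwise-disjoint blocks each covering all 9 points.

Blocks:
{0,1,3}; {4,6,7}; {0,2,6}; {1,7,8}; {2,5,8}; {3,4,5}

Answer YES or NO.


v = 9, block size k = 3, number of blocks = 6.
For resolvability, blocks must partition into parallel classes of size v/k = 3.
Total blocks must therefore be a multiple of 3: 6 = 3·2 + 0 ⇒ divisible ✓.
Greedy packing gives 2 candidate class(es). Each should be a full parallel class (size 3, covers all 9 points).
  Class 1 (3 blocks): {0,1,3}; {4,6,7}; {2,5,8}. Points covered: [0, 1, 2, 3, 4, 5, 6, 7, 8].
  Class 2 (3 blocks): {0,2,6}; {1,7,8}; {3,4,5}. Points covered: [0, 1, 2, 3, 4, 5, 6, 7, 8].
All classes full (size 3)? YES. All classes cover every point? YES.
Resolvable? YES.

YES


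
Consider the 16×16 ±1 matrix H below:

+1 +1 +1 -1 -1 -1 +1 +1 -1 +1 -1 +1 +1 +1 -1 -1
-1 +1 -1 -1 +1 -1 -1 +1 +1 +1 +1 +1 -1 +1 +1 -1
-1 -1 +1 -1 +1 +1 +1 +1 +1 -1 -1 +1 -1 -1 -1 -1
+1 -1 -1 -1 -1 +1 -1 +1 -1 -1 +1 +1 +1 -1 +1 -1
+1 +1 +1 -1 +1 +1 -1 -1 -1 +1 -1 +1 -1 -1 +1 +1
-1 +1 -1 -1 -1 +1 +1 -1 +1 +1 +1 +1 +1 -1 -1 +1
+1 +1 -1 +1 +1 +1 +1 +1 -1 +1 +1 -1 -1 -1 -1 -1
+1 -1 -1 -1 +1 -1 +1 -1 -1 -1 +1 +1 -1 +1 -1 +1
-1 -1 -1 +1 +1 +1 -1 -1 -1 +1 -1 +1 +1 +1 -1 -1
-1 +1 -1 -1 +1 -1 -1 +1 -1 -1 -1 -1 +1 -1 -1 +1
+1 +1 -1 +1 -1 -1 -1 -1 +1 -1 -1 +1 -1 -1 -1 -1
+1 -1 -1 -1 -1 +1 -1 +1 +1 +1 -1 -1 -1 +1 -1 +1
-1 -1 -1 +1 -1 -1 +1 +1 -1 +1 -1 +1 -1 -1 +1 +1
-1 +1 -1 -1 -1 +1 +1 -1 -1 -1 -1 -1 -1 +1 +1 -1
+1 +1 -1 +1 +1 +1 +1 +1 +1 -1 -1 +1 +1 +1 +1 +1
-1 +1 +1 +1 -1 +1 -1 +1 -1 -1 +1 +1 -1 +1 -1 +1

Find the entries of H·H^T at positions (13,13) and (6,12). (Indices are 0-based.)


Row 6 of H: [1, 1, -1, 1, 1, 1, 1, 1, -1, 1, 1, -1, -1, -1, -1, -1].
Row 12 of H: [-1, -1, -1, 1, -1, -1, 1, 1, -1, 1, -1, 1, -1, -1, 1, 1].
Row 13 of H: [-1, 1, -1, -1, -1, 1, 1, -1, -1, -1, -1, -1, -1, 1, 1, -1].
(H·H^T)[13][13] = Σ_j H[13][j]·H[13][j] = (-1)² + (1)² + (-1)² + (-1)² + (-1)² + (1)² + (1)² + (-1)² + (-1)² + (-1)² + (-1)² + (-1)² + (-1)² + (1)² + (1)² + (-1)² = 1 + 1 + 1 + 1 + 1 + 1 + 1 + 1 + 1 + 1 + 1 + 1 + 1 + 1 + 1 + 1 = 16.
(H·H^T)[6][12] = Σ_j H[6][j]·H[12][j] = (1)·(-1) + (1)·(-1) + (-1)·(-1) + (1)·(1) + (1)·(-1) + (1)·(-1) + (1)·(1) + (1)·(1) + (-1)·(-1) + (1)·(1) + (1)·(-1) + (-1)·(1) + (-1)·(-1) + (-1)·(-1) + (-1)·(1) + (-1)·(1) = -1 + -1 + 1 + 1 + -1 + -1 + 1 + 1 + 1 + 1 + -1 + -1 + 1 + 1 + -1 + -1 = 0.
So rows 6 and 12 are orthogonal; the diagonal entry equals n = 16.

(13,13) entry = 16; (6,12) entry = 0.


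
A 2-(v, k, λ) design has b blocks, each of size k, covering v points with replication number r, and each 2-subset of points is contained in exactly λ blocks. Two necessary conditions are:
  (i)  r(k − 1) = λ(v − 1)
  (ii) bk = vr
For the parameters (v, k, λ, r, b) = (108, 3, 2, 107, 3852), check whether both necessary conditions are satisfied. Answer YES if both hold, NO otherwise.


Condition (i): r(k − 1) = 107·2 = 214; λ(v − 1) = 2·107 = 214. Match? YES.
Condition (ii): bk = 3852·3 = 11556; vr = 108·107 = 11556. Match? YES.
Both conditions hold? YES.

YES


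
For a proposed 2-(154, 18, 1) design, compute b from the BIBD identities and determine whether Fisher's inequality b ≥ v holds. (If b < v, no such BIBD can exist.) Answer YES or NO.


r = λ(v − 1)/(k − 1) = 1·153/17 = 9.
b = vr/k = 154·9/18 = 77.
Fisher's inequality: b ≥ v ⇔ 77 ≥ 154? NO.

NO


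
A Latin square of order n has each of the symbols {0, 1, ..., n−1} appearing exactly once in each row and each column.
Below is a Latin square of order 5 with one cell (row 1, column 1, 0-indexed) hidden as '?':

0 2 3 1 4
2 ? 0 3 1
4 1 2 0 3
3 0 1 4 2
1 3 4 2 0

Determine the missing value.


Row 1 contains symbols [0, 1, 2, 3] — missing [4].
Column 1 contains symbols [0, 1, 2, 3] — missing [4].
The missing symbol must appear in both missing sets; intersection = [4].
Therefore the hidden value is 4.

Missing value = 4.


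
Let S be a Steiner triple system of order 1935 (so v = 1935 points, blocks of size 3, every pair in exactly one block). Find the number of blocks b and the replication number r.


An STS(v) is a 2-(v, 3, 1) BIBD: block size k = 3, λ = 1.
Replication: r(k − 1) = λ(v − 1) ⇒ r·2 = 1935 − 1 = 1934 ⇒ r = 967.
Block count: bk = vr ⇒ b·3 = 1935·967 = 1871145 ⇒ b = 623715.

r = 967, b = 623715.


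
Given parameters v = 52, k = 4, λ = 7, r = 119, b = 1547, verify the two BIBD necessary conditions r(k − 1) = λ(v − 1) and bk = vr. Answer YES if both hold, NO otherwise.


Condition (i): r(k − 1) = 119·3 = 357; λ(v − 1) = 7·51 = 357. Match? YES.
Condition (ii): bk = 1547·4 = 6188; vr = 52·119 = 6188. Match? YES.
Both conditions hold? YES.

YES


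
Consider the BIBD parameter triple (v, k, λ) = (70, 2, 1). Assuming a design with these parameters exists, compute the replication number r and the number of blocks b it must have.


Any 2-(v, k, λ) BIBD satisfies two necessary conditions:
  (i)  Each point sits in r blocks, and counting incidences through any fixed point gives r(k − 1) = λ(v − 1), so r = λ(v − 1)/(k − 1).
  (ii) Total incidences bk = vr, so b = vr/k.
Step 1: r = λ(v − 1)/(k − 1) = 1·(70 − 1)/(2 − 1) = 1·69/1 = 69/1 = 69.
Step 2: b = vr/k = 70·69/2 = 4830/2 = 2415.
Check integrality: r = 69 ∈ Z ✓, b = 2415 ∈ Z ✓.
(These identities are necessary conditions: they determine r and b for any design with these parameters, but do not by themselves prove that one exists.)

r = 69, b = 2415.


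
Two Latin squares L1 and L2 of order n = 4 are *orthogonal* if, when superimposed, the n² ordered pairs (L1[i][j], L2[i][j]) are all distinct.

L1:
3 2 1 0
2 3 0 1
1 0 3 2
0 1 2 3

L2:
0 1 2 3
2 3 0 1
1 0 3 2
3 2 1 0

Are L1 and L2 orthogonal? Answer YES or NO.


Form the n² = 16 superimposed pairs (L1[i][j], L2[i][j]), row by row (rows and columns indexed from 0):
row 0: (3,0) (2,1) (1,2) (0,3)
row 1: (2,2) (3,3) (0,0) (1,1)
row 2: (1,1) (0,0) (3,3) (2,2)
row 3: (0,3) (1,2) (2,1) (3,0)
Orthogonality requires all 16 pairs distinct.
But the pair (1,1) repeats: cell (1,3) has L1 = 1, L2 = 1, and cell (2,0) has L1 = 1, L2 = 1.
A repeated pair means some other pair never occurs (only 8 distinct pairs out of 16), so the squares are not orthogonal.
Conclusion: NO.

NO


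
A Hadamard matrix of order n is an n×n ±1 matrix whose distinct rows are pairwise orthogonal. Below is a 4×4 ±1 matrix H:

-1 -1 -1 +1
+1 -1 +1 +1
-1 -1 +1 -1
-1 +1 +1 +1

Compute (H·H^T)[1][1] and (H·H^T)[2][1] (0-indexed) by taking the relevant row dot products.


Row 1 of H: [1, -1, 1, 1].
Row 2 of H: [-1, -1, 1, -1].
(H·H^T)[1][1] = Σ_j H[1][j]·H[1][j] = (1)² + (-1)² + (1)² + (1)² = 1 + 1 + 1 + 1 = 4.
(H·H^T)[2][1] = Σ_j H[2][j]·H[1][j] = (-1)·(1) + (-1)·(-1) + (1)·(1) + (-1)·(1) = -1 + 1 + 1 + -1 = 0.
So rows 2 and 1 are orthogonal; the diagonal entry equals n = 4.

(1,1) entry = 4; (2,1) entry = 0.


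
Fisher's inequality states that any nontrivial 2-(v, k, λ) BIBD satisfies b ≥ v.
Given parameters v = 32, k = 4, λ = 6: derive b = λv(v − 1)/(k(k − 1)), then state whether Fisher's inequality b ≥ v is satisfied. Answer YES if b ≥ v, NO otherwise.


b = λv(v − 1)/(k(k − 1)) = 6·32·31/(4·3) = 5952/12 = 496.
Compare with v = 32: b ≥ v, so Fisher's inequality holds.

YES


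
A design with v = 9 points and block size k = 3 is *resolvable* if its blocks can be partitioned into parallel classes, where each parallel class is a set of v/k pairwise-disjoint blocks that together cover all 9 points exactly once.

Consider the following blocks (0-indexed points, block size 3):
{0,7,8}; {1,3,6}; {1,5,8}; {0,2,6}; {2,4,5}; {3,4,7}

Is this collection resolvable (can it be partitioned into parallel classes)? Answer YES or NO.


v = 9, block size k = 3, number of blocks = 6.
For resolvability, blocks must partition into parallel classes of size v/k = 3.
Total blocks must therefore be a multiple of 3: 6 = 3·2 + 0 ⇒ divisible ✓.
Greedy packing gives 2 candidate class(es). Each should be a full parallel class (size 3, covers all 9 points).
  Class 1 (3 blocks): {0,7,8}; {1,3,6}; {2,4,5}. Points covered: [0, 1, 2, 3, 4, 5, 6, 7, 8].
  Class 2 (3 blocks): {1,5,8}; {0,2,6}; {3,4,7}. Points covered: [0, 1, 2, 3, 4, 5, 6, 7, 8].
All classes full (size 3)? YES. All classes cover every point? YES.
Resolvable? YES.

YES


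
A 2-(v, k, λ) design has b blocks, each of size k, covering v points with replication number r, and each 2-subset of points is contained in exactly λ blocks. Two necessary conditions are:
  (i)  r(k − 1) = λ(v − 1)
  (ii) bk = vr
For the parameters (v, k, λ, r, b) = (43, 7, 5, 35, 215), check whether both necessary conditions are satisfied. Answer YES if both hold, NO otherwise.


Condition (i): r(k − 1) = 35·6 = 210; λ(v − 1) = 5·42 = 210. Match? YES.
Condition (ii): bk = 215·7 = 1505; vr = 43·35 = 1505. Match? YES.
Both conditions hold? YES.

YES


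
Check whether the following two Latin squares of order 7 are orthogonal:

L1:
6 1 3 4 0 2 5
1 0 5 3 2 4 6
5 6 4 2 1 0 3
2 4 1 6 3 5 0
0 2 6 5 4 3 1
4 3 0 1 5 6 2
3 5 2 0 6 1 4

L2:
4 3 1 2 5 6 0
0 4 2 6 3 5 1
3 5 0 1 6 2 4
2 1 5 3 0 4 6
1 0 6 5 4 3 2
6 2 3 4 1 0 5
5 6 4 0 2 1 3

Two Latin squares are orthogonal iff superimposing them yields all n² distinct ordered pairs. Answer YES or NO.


Form the n² = 49 superimposed pairs (L1[i][j], L2[i][j]), row by row (rows and columns indexed from 0):
row 0: (6,4) (1,3) (3,1) (4,2) (0,5) (2,6) (5,0)
row 1: (1,0) (0,4) (5,2) (3,6) (2,3) (4,5) (6,1)
row 2: (5,3) (6,5) (4,0) (2,1) (1,6) (0,2) (3,4)
row 3: (2,2) (4,1) (1,5) (6,3) (3,0) (5,4) (0,6)
row 4: (0,1) (2,0) (6,6) (5,5) (4,4) (3,3) (1,2)
row 5: (4,6) (3,2) (0,3) (1,4) (5,1) (6,0) (2,5)
row 6: (3,5) (5,6) (2,4) (0,0) (6,2) (1,1) (4,3)
Orthogonality requires all 49 pairs distinct.
Check by first coordinate: for each symbol s of L1, list the L2 entries in the n cells where L1 = s; they must all differ.
  L1 = 0: L2 entries (in reading order) 5, 4, 2, 6, 1, 3, 0 — all 7 distinct ✓
  L1 = 1: L2 entries (in reading order) 3, 0, 6, 5, 2, 4, 1 — all 7 distinct ✓
  L1 = 2: L2 entries (in reading order) 6, 3, 1, 2, 0, 5, 4 — all 7 distinct ✓
  L1 = 3: L2 entries (in reading order) 1, 6, 4, 0, 3, 2, 5 — all 7 distinct ✓
  L1 = 4: L2 entries (in reading order) 2, 5, 0, 1, 4, 6, 3 — all 7 distinct ✓
  L1 = 5: L2 entries (in reading order) 0, 2, 3, 4, 5, 1, 6 — all 7 distinct ✓
  L1 = 6: L2 entries (in reading order) 4, 1, 5, 3, 6, 0, 2 — all 7 distinct ✓
Every symbol of L1 meets every symbol of L2 exactly once, so all 49 pairs are distinct (49 of 49).
Conclusion: YES.

YES


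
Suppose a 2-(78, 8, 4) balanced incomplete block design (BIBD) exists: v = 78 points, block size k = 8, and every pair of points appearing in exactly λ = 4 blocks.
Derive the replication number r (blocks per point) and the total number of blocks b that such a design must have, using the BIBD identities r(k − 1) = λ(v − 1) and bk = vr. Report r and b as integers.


Any 2-(v, k, λ) BIBD satisfies two necessary conditions:
  (i)  Each point sits in r blocks, and counting incidences through any fixed point gives r(k − 1) = λ(v − 1), so r = λ(v − 1)/(k − 1).
  (ii) Total incidences bk = vr, so b = vr/k.
Step 1: r = λ(v − 1)/(k − 1) = 4·(78 − 1)/(8 − 1) = 4·77/7 = 308/7 = 44.
Step 2: b = vr/k = 78·44/8 = 3432/8 = 429.
Check integrality: r = 44 ∈ Z ✓, b = 429 ∈ Z ✓.
(These identities are necessary conditions: they determine r and b for any design with these parameters, but do not by themselves prove that one exists.)

r = 44, b = 429.


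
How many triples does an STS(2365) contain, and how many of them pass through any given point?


An STS(v) is a 2-(v, 3, 1) BIBD: block size k = 3, λ = 1.
Replication: r(k − 1) = λ(v − 1) ⇒ r·2 = 2365 − 1 = 2364 ⇒ r = 1182.
Block count: b = v(v − 1)/6 = 2365·2364/6 = 5590860/6 = 931810.

r = 1182, b = 931810.


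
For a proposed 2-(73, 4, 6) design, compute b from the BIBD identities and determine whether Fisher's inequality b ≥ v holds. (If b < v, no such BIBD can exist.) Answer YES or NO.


b = λv(v − 1)/(k(k − 1)) = 6·73·72/(4·3) = 31536/12 = 2628.
Compare with v = 73: b ≥ v, so Fisher's inequality holds.

YES


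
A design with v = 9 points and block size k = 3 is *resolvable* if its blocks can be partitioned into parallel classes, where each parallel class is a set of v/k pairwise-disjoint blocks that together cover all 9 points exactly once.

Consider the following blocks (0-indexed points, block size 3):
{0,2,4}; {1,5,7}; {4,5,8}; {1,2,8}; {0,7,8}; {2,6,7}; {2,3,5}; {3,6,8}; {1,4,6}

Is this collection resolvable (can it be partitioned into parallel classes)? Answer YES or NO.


v = 9, block size k = 3, number of blocks = 9.
For resolvability, blocks must partition into parallel classes of size v/k = 3.
Total blocks must therefore be a multiple of 3: 9 = 3·3 + 0 ⇒ divisible ✓.
Consider block {4,5,8}. The only other block(s) in the collection disjoint from it are {2,6,7} — just 1 block(s). Any parallel class containing {4,5,8} would need 2 other blocks each disjoint from it, so no parallel class of size 3 can contain {4,5,8}.
Since every block must belong to some parallel class in a resolution, the collection cannot be partitioned into parallel classes.
Resolvable? NO.

NO


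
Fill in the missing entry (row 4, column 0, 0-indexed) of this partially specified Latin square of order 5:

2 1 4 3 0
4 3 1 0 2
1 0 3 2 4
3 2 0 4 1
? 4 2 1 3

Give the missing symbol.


Row 4 contains symbols [1, 2, 3, 4] — missing [0].
Column 0 contains symbols [1, 2, 3, 4] — missing [0].
The missing symbol must appear in both missing sets; intersection = [0].
Therefore the hidden value is 0.

Missing value = 0.


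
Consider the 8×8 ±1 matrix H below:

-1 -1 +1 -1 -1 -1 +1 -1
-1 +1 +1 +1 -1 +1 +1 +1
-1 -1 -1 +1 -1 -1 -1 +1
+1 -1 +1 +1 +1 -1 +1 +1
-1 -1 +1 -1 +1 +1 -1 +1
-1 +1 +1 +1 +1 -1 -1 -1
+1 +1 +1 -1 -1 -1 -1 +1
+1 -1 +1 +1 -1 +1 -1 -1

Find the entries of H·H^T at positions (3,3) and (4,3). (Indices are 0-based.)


Row 3 of H: [1, -1, 1, 1, 1, -1, 1, 1].
Row 4 of H: [-1, -1, 1, -1, 1, 1, -1, 1].
(H·H^T)[3][3] = Σ_j H[3][j]·H[3][j] = (1)² + (-1)² + (1)² + (1)² + (1)² + (-1)² + (1)² + (1)² = 1 + 1 + 1 + 1 + 1 + 1 + 1 + 1 = 8.
(H·H^T)[4][3] = Σ_j H[4][j]·H[3][j] = (-1)·(1) + (-1)·(-1) + (1)·(1) + (-1)·(1) + (1)·(1) + (1)·(-1) + (-1)·(1) + (1)·(1) = -1 + 1 + 1 + -1 + 1 + -1 + -1 + 1 = 0.
So rows 4 and 3 are orthogonal; the diagonal entry equals n = 8.

(3,3) entry = 8; (4,3) entry = 0.


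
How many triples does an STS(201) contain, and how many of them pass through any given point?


An STS(v) is a 2-(v, 3, 1) BIBD: block size k = 3, λ = 1.
Replication: r(k − 1) = λ(v − 1) ⇒ r·2 = 201 − 1 = 200 ⇒ r = 100.
Block count: bk = vr ⇒ b·3 = 201·100 = 20100 ⇒ b = 6700.

r = 100, b = 6700.


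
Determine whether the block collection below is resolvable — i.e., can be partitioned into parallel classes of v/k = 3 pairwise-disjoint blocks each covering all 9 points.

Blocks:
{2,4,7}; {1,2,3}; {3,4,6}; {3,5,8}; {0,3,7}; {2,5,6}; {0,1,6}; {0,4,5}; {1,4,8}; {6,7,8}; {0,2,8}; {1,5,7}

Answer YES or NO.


v = 9, block size k = 3, number of blocks = 12.
For resolvability, blocks must partition into parallel classes of size v/k = 3.
Total blocks must therefore be a multiple of 3: 12 = 3·4 + 0 ⇒ divisible ✓.
Greedy packing gives 4 candidate class(es). Each should be a full parallel class (size 3, covers all 9 points).
  Class 1 (3 blocks): {2,4,7}; {3,5,8}; {0,1,6}. Points covered: [0, 1, 2, 3, 4, 5, 6, 7, 8].
  Class 2 (3 blocks): {1,2,3}; {0,4,5}; {6,7,8}. Points covered: [0, 1, 2, 3, 4, 5, 6, 7, 8].
  Class 3 (3 blocks): {3,4,6}; {0,2,8}; {1,5,7}. Points covered: [0, 1, 2, 3, 4, 5, 6, 7, 8].
  Class 4 (3 blocks): {0,3,7}; {2,5,6}; {1,4,8}. Points covered: [0, 1, 2, 3, 4, 5, 6, 7, 8].
All classes full (size 3)? YES. All classes cover every point? YES.
Resolvable? YES.

YES


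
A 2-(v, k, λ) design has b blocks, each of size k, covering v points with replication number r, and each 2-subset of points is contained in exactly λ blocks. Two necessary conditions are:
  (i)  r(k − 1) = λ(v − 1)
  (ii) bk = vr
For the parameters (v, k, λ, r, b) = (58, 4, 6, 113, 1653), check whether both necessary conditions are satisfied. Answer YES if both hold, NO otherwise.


Condition (i): r(k − 1) = 113·3 = 339; λ(v − 1) = 6·57 = 342. Match? NO.
Condition (ii): bk = 1653·4 = 6612; vr = 58·113 = 6554. Match? NO.
Both conditions hold? NO.

NO


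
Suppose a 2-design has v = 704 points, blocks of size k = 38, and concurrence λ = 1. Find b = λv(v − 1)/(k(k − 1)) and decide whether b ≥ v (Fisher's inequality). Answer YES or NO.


b = λv(v − 1)/(k(k − 1)) = 1·704·703/(38·37) = 494912/1406 = 352.
Compare with v = 704: b < v, so Fisher's inequality fails.

NO


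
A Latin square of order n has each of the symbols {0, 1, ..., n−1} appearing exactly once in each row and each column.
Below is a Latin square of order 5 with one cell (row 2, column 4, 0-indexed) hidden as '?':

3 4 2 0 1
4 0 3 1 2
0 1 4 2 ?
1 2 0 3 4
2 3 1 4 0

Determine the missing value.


Row 2 contains symbols [0, 1, 2, 4] — missing [3].
Column 4 contains symbols [0, 1, 2, 4] — missing [3].
The missing symbol must appear in both missing sets; intersection = [3].
Therefore the hidden value is 3.

Missing value = 3.


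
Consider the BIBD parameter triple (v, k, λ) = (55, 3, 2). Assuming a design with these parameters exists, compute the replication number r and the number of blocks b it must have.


Any 2-(v, k, λ) BIBD satisfies two necessary conditions:
  (i)  Each point sits in r blocks, and counting incidences through any fixed point gives r(k − 1) = λ(v − 1), so r = λ(v − 1)/(k − 1).
  (ii) Total incidences bk = vr, so b = vr/k.
Step 1: r = λ(v − 1)/(k − 1) = 2·(55 − 1)/(3 − 1) = 2·54/2 = 108/2 = 54.
Step 2: b = vr/k = 55·54/3 = 2970/3 = 990.
Check integrality: r = 54 ∈ Z ✓, b = 990 ∈ Z ✓.
(These identities are necessary conditions: they determine r and b for any design with these parameters, but do not by themselves prove that one exists.)

r = 54, b = 990.


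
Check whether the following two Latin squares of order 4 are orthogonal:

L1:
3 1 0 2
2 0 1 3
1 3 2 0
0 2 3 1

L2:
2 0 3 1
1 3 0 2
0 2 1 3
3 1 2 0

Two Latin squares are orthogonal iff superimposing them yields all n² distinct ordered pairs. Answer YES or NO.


Form the n² = 16 superimposed pairs (L1[i][j], L2[i][j]), row by row (rows and columns indexed from 0):
row 0: (3,2) (1,0) (0,3) (2,1)
row 1: (2,1) (0,3) (1,0) (3,2)
row 2: (1,0) (3,2) (2,1) (0,3)
row 3: (0,3) (2,1) (3,2) (1,0)
Orthogonality requires all 16 pairs distinct.
But the pair (2,1) repeats: cell (0,3) has L1 = 2, L2 = 1, and cell (1,0) has L1 = 2, L2 = 1.
A repeated pair means some other pair never occurs (only 4 distinct pairs out of 16), so the squares are not orthogonal.
Conclusion: NO.

NO


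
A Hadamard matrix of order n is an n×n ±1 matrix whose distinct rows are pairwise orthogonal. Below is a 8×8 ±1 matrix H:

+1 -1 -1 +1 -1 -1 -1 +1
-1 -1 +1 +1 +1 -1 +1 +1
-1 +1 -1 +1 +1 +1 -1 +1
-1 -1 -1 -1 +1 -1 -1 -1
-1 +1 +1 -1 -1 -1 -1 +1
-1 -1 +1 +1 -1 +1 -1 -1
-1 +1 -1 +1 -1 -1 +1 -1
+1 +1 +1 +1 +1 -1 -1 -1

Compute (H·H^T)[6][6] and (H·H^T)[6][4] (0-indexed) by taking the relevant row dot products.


Row 4 of H: [-1, 1, 1, -1, -1, -1, -1, 1].
Row 6 of H: [-1, 1, -1, 1, -1, -1, 1, -1].
(H·H^T)[6][6] = Σ_j H[6][j]·H[6][j] = (-1)² + (1)² + (-1)² + (1)² + (-1)² + (-1)² + (1)² + (-1)² = 1 + 1 + 1 + 1 + 1 + 1 + 1 + 1 = 8.
(H·H^T)[6][4] = Σ_j H[6][j]·H[4][j] = (-1)·(-1) + (1)·(1) + (-1)·(1) + (1)·(-1) + (-1)·(-1) + (-1)·(-1) + (1)·(-1) + (-1)·(1) = 1 + 1 + -1 + -1 + 1 + 1 + -1 + -1 = 0.
So rows 6 and 4 are orthogonal; the diagonal entry equals n = 8.

(6,6) entry = 8; (6,4) entry = 0.


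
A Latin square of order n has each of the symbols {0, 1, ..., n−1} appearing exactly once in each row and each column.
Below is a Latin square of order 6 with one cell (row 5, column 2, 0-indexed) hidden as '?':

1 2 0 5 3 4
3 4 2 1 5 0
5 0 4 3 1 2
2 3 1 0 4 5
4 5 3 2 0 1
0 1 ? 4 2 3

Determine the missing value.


Row 5 contains symbols [0, 1, 2, 3, 4] — missing [5].
Column 2 contains symbols [0, 1, 2, 3, 4] — missing [5].
The missing symbol must appear in both missing sets; intersection = [5].
Therefore the hidden value is 5.

Missing value = 5.


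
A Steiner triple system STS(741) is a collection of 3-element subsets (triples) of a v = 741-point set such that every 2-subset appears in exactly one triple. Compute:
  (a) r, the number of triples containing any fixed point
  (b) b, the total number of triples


An STS(v) is a 2-(v, 3, 1) BIBD: block size k = 3, λ = 1.
Replication: r(k − 1) = λ(v − 1) ⇒ r·2 = 741 − 1 = 740 ⇒ r = 370.
Block count: b = v(v − 1)/6 = 741·740/6 = 548340/6 = 91390.

r = 370, b = 91390.


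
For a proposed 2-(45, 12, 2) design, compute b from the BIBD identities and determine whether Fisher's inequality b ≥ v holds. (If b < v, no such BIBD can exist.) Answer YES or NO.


b = λv(v − 1)/(k(k − 1)) = 2·45·44/(12·11) = 3960/132 = 30.
Compare with v = 45: b < v, so Fisher's inequality fails.

NO


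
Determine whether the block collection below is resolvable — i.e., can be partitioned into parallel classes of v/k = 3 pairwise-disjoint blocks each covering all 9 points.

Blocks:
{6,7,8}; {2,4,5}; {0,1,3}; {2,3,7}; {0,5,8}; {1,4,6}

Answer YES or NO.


v = 9, block size k = 3, number of blocks = 6.
For resolvability, blocks must partition into parallel classes of size v/k = 3.
Total blocks must therefore be a multiple of 3: 6 = 3·2 + 0 ⇒ divisible ✓.
Greedy packing gives 2 candidate class(es). Each should be a full parallel class (size 3, covers all 9 points).
  Class 1 (3 blocks): {6,7,8}; {2,4,5}; {0,1,3}. Points covered: [0, 1, 2, 3, 4, 5, 6, 7, 8].
  Class 2 (3 blocks): {2,3,7}; {0,5,8}; {1,4,6}. Points covered: [0, 1, 2, 3, 4, 5, 6, 7, 8].
All classes full (size 3)? YES. All classes cover every point? YES.
Resolvable? YES.

YES


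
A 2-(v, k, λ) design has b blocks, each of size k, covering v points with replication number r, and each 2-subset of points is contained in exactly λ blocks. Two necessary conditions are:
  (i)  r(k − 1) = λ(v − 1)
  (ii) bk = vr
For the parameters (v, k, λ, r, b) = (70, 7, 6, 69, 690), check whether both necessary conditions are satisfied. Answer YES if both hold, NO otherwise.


Condition (i): r(k − 1) = 69·6 = 414; λ(v − 1) = 6·69 = 414. Match? YES.
Condition (ii): bk = 690·7 = 4830; vr = 70·69 = 4830. Match? YES.
Both conditions hold? YES.

YES
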